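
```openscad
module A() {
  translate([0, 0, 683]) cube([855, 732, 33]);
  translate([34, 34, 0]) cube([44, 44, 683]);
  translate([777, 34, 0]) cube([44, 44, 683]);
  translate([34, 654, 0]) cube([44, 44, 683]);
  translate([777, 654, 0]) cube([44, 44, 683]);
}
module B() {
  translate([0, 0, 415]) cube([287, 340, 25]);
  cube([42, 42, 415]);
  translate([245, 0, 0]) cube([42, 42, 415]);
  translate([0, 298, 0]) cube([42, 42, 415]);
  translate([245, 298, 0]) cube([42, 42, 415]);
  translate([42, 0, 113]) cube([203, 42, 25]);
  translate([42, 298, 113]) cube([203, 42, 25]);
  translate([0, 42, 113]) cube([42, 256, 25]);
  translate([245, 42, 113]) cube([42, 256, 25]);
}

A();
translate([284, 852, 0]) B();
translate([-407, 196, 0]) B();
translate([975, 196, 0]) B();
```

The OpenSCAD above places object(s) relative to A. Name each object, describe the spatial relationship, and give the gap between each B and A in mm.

A is a table. B is a stool. Three stools sit around the table at the +y, −x, +x sides. The gap between each stool and the table is 120 mm.

Each stool's nearest face is 120 mm from the table's bounding box.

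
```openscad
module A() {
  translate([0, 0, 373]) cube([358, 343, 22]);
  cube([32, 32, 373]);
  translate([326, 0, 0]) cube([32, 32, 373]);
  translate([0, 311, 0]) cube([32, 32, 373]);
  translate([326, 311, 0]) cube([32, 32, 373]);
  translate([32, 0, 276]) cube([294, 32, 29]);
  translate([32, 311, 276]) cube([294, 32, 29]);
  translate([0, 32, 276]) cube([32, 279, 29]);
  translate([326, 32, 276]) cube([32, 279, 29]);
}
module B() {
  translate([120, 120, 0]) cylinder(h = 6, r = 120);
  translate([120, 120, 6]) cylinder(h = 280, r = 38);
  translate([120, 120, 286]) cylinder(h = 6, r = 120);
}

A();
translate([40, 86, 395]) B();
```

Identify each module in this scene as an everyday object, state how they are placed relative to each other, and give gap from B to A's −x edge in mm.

A is a stool. B is a spool. The spool is on top of the stool. The gap from the spool to the stool's −x edge is 40 mm.

The spool's min-x is at 40; the stool's min-x is 0; gap = 40 mm.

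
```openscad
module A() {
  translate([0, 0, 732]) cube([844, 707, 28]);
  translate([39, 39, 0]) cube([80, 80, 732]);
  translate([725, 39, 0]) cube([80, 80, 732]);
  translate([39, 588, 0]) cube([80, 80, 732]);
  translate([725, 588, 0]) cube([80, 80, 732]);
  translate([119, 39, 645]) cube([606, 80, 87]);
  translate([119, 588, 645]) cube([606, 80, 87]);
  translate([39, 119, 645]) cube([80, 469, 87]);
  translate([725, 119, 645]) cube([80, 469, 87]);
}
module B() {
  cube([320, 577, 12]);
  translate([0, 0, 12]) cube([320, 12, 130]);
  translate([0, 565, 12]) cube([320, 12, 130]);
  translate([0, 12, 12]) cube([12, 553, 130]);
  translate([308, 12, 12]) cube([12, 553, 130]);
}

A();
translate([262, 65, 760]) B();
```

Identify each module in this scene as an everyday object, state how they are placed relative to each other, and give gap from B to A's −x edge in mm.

The open box's min-x is at 262; the table's min-x is 0; gap = 262 mm.

A is a table. B is an open box. The open box is on top of the table, centred. The gap from the open box to the table's −x edge is 262 mm.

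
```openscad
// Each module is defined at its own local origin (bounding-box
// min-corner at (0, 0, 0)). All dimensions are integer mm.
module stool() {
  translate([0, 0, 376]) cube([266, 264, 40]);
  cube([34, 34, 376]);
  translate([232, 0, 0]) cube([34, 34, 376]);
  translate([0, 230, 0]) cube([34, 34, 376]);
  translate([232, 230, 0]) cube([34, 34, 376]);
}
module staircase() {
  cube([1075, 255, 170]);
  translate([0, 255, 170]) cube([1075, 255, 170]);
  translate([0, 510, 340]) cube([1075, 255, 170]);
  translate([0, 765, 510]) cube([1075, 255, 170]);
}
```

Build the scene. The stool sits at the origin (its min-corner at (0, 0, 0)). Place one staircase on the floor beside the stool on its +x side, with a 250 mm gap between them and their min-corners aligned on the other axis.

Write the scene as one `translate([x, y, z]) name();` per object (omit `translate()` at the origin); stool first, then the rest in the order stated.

stool();
translate([516, 0, 0]) staircase();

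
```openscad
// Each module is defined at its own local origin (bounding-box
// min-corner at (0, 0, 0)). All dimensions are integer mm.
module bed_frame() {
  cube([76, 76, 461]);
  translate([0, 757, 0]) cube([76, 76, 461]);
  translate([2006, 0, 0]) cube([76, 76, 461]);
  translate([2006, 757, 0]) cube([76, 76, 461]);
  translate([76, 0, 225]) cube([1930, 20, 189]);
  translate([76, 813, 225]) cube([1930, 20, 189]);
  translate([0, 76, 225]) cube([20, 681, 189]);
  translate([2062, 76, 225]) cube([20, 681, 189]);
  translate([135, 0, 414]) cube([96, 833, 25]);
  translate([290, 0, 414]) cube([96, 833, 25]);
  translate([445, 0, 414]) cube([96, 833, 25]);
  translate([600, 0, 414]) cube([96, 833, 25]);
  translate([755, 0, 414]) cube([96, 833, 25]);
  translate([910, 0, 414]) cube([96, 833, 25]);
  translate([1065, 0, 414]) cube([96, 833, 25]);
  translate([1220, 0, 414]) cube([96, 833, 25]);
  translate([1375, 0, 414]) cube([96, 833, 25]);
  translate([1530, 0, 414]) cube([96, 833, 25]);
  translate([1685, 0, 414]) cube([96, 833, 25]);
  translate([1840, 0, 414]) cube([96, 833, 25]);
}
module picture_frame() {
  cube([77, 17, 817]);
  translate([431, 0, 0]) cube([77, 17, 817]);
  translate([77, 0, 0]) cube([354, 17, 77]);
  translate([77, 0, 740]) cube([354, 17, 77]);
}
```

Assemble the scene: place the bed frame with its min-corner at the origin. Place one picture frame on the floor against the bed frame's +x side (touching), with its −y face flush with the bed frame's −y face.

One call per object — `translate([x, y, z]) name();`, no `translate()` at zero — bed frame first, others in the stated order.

bed_frame();
translate([2082, 0, 0]) picture_frame();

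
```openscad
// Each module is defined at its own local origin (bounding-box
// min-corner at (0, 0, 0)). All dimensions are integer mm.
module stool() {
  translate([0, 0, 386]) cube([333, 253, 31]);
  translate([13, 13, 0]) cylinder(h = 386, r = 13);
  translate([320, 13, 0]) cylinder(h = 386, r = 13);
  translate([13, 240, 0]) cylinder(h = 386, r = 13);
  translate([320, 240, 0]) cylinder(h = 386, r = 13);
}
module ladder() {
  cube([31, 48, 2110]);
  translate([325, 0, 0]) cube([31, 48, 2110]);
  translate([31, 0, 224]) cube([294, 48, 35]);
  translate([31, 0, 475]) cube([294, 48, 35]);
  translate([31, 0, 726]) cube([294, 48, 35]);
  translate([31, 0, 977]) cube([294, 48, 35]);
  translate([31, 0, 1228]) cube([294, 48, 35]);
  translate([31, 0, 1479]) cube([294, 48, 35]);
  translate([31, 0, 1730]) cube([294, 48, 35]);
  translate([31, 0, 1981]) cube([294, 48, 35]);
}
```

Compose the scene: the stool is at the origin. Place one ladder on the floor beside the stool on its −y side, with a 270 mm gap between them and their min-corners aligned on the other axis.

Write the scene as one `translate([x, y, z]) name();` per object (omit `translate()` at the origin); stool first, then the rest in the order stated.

stool();
translate([0, -318, 0]) ladder();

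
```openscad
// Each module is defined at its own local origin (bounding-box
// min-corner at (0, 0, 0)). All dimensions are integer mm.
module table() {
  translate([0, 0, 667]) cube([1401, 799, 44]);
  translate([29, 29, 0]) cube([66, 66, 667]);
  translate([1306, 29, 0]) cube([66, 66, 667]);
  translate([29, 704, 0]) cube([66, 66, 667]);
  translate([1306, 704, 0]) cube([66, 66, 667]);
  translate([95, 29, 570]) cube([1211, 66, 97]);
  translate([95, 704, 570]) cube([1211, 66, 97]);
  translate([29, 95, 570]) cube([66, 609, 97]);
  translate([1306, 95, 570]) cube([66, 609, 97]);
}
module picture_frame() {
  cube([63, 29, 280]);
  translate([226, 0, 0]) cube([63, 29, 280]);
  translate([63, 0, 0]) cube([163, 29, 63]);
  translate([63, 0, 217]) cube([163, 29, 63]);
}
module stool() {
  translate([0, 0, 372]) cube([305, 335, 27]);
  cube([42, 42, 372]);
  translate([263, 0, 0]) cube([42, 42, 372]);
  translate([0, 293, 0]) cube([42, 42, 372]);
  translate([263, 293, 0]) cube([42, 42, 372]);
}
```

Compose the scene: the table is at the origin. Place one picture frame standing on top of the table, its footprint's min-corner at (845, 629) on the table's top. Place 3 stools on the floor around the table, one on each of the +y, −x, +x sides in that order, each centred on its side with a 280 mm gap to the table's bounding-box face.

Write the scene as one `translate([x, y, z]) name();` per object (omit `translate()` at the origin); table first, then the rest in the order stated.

table();
translate([845, 629, 711]) picture_frame();
translate([548, 1079, 0]) stool();
translate([-585, 232, 0]) stool();
translate([1681, 232, 0]) stool();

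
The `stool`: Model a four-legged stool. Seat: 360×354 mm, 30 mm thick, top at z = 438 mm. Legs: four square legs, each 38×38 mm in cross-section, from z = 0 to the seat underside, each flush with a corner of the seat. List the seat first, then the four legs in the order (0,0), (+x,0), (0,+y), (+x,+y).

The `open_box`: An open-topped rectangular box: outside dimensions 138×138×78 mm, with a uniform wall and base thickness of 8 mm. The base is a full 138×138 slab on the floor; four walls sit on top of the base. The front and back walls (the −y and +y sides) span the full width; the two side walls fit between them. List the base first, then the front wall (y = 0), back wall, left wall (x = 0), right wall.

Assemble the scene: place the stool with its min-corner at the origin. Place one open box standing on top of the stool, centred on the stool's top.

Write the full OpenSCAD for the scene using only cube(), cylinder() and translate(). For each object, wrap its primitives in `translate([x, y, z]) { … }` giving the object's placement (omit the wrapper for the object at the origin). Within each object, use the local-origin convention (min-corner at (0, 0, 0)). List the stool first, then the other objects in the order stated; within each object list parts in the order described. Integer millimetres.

translate([0, 0, 408]) cube([360, 354, 30]);
cube([38, 38, 408]);
translate([322, 0, 0]) cube([38, 38, 408]);
translate([0, 316, 0]) cube([38, 38, 408]);
translate([322, 316, 0]) cube([38, 38, 408]);
translate([111, 108, 438]) {
  cube([138, 138, 8]);
  translate([0, 0, 8]) cube([138, 8, 70]);
  translate([0, 130, 8]) cube([138, 8, 70]);
  translate([0, 8, 8]) cube([8, 122, 70]);
  translate([130, 8, 8]) cube([8, 122, 70]);
}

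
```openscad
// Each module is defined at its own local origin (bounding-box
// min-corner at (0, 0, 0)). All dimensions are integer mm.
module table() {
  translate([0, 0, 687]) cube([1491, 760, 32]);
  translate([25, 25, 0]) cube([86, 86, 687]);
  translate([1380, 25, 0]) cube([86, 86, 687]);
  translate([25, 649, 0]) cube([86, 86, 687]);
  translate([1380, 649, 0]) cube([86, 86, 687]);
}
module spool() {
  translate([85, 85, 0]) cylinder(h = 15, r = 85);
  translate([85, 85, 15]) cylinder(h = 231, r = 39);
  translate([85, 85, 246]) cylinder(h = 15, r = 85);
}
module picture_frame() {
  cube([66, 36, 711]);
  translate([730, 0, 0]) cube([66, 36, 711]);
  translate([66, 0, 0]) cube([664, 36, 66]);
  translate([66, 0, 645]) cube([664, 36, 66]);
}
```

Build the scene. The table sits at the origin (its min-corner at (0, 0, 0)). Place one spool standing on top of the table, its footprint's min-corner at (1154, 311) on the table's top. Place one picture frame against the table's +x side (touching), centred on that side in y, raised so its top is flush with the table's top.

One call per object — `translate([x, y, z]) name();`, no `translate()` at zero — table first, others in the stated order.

table();
translate([1154, 311, 719]) spool();
translate([1491, 362, 8]) picture_frame();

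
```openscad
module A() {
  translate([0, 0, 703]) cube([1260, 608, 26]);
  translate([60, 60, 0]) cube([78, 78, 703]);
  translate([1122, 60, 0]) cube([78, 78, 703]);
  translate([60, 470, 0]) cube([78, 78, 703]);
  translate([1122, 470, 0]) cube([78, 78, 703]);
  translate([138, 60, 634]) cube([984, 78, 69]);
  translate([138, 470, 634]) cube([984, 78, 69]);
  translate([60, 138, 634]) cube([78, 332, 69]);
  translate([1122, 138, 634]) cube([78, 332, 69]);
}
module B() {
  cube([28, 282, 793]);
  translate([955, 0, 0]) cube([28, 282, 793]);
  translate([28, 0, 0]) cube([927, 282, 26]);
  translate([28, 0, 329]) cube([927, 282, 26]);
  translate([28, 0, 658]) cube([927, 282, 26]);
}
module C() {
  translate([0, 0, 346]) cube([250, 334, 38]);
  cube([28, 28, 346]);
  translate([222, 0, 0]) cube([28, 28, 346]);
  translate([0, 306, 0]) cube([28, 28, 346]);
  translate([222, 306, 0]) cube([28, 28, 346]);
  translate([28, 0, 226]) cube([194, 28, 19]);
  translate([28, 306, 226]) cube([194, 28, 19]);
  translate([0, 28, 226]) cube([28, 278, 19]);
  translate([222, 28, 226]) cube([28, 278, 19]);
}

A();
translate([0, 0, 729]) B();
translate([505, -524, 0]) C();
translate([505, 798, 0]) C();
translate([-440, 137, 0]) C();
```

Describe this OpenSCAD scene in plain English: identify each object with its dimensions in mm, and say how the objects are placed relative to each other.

A is a table with a 1260×608 mm rectangular top, 26 mm thick, top surface at z = 729 mm, supported by four 78×78 mm square legs, each inset 60 mm from the nearest pair of top edges, running from the floor. Four apron rails, 78 mm thick and 69 mm tall, run between adjacent legs with their top edges flush with the underside of the top and their outer faces flush with the legs' outer faces.

B is a bookshelf 983 mm wide overall, 282 mm deep and 793 mm tall. The two sides are 28 mm thick vertical panels. 3 horizontal shelves of 26 mm thickness span between the inner faces of the sides; the lowest shelf sits on the floor and shelves are stacked with a clear vertical gap of 303 mm between each pair.

C is a four-legged stool. The seat is 250×334 mm, 38 mm thick, top at z = 384 mm. It stands on four square legs, each 28×28 mm in cross-section, from z = 0 to the seat underside, each flush with a corner of the seat. Four stretchers, 28 mm wide and 19 mm tall, connect adjacent legs with their undersides at z = 226 mm, each running between the inner faces of the legs it joins and aligned with the legs' outer faces on the other axis.

The bookshelf is on top of the table. Three stools sit around the table at the −y, +y, −x sides.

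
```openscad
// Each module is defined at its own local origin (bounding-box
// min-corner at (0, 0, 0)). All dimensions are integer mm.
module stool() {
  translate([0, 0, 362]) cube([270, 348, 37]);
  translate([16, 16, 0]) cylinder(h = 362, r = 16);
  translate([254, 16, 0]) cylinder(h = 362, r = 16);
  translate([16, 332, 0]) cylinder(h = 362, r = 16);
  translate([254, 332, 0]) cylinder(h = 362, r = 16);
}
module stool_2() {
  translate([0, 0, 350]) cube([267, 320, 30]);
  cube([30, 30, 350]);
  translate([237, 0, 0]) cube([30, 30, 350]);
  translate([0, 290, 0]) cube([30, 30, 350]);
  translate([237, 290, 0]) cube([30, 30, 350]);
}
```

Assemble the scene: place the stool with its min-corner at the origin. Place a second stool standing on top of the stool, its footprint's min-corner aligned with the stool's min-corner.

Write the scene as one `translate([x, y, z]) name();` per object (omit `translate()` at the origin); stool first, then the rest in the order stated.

stool();
translate([0, 0, 399]) stool_2();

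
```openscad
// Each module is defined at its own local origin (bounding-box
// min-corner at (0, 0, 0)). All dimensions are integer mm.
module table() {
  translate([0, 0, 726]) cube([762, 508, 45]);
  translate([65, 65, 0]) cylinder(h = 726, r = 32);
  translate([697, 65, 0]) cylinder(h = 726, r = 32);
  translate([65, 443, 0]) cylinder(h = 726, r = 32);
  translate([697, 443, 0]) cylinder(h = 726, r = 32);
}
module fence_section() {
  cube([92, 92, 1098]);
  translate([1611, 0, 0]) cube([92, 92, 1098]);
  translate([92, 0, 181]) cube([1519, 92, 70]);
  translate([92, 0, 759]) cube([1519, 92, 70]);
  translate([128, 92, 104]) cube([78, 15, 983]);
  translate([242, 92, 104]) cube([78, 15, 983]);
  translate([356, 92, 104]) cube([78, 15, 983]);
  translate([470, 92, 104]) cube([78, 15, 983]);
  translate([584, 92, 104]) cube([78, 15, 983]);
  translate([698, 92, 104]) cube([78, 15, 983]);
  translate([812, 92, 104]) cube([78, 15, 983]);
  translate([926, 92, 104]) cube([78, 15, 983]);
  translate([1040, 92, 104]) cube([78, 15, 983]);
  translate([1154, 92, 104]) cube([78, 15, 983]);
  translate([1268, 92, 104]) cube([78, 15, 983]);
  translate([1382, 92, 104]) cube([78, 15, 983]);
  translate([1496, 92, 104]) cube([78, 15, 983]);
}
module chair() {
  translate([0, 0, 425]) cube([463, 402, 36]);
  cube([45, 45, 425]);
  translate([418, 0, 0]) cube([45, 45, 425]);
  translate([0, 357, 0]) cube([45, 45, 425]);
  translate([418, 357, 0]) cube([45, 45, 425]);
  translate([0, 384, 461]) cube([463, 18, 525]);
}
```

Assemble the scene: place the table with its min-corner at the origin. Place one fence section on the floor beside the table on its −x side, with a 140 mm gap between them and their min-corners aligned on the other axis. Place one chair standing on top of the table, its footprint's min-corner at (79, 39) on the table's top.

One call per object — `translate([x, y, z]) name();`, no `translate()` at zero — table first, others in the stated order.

table();
translate([-1843, 0, 0]) fence_section();
translate([79, 39, 771]) chair();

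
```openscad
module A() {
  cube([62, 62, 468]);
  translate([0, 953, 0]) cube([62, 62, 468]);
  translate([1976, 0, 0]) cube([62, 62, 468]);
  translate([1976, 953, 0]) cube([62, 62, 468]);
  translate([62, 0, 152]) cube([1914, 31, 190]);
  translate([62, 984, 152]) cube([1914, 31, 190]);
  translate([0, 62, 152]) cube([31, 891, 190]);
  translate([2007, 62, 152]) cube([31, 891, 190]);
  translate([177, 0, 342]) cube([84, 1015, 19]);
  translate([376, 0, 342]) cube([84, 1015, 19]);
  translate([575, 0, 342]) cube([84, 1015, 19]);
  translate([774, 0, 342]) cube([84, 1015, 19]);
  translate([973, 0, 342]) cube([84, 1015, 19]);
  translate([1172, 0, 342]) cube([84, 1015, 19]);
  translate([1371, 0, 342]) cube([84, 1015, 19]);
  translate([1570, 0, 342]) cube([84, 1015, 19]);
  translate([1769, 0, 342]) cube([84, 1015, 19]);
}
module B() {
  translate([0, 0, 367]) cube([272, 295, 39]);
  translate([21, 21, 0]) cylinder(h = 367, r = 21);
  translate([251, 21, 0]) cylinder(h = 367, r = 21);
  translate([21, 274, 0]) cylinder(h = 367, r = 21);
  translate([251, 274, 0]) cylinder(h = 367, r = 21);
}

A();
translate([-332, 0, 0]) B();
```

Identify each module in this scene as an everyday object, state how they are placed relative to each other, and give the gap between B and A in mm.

A is a bed frame. B is a stool. The stool is on the floor beside the bed frame on its −x side. The gap between the stool and the bed frame is 60 mm.

The stool's nearest face is 60 mm from the bed frame's −x face.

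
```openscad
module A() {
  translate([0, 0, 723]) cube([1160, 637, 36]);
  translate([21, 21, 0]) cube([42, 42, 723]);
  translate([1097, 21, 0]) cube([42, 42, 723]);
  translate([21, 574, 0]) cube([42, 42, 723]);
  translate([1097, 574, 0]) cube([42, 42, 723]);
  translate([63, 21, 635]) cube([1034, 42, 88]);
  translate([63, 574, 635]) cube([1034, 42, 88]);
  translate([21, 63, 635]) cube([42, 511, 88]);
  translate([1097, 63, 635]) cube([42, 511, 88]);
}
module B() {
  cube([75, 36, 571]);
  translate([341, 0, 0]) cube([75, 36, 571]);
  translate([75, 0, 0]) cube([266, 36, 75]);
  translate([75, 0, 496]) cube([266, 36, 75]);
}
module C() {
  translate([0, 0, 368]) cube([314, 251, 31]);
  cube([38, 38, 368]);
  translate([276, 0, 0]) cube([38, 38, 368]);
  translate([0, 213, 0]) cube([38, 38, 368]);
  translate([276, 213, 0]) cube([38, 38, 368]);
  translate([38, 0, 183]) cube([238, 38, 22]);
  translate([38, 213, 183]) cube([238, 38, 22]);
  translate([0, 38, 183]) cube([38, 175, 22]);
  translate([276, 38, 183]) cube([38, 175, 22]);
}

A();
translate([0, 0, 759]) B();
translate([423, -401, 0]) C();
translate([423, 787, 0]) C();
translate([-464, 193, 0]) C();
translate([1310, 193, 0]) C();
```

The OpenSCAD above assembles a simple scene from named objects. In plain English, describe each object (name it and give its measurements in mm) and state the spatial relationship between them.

A is a table with a 1160×637 mm rectangular top, 36 mm thick, top surface at z = 759 mm, supported by four 42×42 mm square legs, each inset 21 mm from the nearest pair of top edges, running from the floor. Four apron rails, 42 mm thick and 88 mm tall, run between adjacent legs with their top edges flush with the underside of the top and their outer faces flush with the legs' outer faces.

B is a picture frame with a 266×421 mm rectangular opening (x by z) and a uniform 75 mm border on every side. Frame depth is 36 mm along y. It is built from two vertical stiles running the full outside height and two horizontal rails spanning the gap between the stiles.

C is a four-legged stool. The seat is a 314×251×31 mm slab whose top surface is at z = 399 mm; four square legs, each 38×38 mm in cross-section, run from the floor (z = 0) to the underside of the seat, each flush with a corner of the seat. Four stretchers, 38 mm wide and 22 mm tall, connect adjacent legs with their undersides at z = 183 mm, each running between the inner faces of the legs it joins and aligned with the legs' outer faces on the other axis.

The picture frame is on top of the table. Four stools sit around the table at the −y, +y, −x, +x sides.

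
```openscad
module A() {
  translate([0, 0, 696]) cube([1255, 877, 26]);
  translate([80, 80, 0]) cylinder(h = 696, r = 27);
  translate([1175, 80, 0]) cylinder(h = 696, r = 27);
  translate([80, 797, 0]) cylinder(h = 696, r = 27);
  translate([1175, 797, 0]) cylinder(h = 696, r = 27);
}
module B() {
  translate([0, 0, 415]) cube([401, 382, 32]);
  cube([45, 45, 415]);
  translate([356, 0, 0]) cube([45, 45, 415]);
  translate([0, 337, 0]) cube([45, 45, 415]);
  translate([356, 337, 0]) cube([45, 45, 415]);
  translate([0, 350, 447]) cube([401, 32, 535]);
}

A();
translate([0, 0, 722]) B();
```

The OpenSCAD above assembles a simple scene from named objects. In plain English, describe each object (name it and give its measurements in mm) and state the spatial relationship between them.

A is a table: top 1255 mm (x) × 877 mm (y), 26 mm thick, upper face at z = 722 mm, on four round legs of 54 mm diameter, each leg's bounding box inset 53 mm from the nearest pair of top edges, running from z = 0 to the bottom of the top.

B is a chair. The seat is a 401×382×32 mm slab with its top at z = 447 mm, on four 45×45 mm corner legs (flush with the seat edges, standing on z = 0). A flat backrest 32 mm thick, 535 mm tall, spans the full seat width and rises from the seat top along its +y edge, rear face flush with the rear of the seat.

The chair is on top of the table.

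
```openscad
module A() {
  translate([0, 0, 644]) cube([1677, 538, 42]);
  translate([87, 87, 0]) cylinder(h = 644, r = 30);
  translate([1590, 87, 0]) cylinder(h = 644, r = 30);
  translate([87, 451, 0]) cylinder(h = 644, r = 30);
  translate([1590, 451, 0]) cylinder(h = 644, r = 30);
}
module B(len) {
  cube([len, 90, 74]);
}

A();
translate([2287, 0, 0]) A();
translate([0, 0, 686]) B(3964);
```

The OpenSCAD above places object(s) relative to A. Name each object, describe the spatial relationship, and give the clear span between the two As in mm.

A is a table. B is a beam. A beam spans the tops of two tables. The clear span between the two tables is 610 mm.

Second table starts at x = 2287; first ends at x = 1677; clear span = 2287 − 1677 = 610 mm.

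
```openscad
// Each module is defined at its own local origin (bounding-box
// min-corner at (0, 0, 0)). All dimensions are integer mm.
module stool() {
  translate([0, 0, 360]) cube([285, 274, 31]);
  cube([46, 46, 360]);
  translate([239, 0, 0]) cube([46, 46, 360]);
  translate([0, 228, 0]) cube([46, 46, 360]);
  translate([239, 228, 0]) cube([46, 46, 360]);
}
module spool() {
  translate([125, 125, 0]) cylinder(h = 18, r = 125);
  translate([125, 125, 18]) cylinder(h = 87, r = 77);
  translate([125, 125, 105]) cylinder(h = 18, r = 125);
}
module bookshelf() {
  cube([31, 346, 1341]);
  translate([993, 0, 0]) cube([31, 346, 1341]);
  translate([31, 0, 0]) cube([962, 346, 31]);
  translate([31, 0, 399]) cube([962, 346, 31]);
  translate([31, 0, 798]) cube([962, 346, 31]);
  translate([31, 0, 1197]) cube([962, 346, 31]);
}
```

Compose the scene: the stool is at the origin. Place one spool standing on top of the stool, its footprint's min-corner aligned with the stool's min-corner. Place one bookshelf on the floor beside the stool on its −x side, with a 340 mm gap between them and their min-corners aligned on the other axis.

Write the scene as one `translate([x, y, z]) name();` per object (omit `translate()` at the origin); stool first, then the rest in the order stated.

stool();
translate([0, 0, 391]) spool();
translate([-1364, 0, 0]) bookshelf();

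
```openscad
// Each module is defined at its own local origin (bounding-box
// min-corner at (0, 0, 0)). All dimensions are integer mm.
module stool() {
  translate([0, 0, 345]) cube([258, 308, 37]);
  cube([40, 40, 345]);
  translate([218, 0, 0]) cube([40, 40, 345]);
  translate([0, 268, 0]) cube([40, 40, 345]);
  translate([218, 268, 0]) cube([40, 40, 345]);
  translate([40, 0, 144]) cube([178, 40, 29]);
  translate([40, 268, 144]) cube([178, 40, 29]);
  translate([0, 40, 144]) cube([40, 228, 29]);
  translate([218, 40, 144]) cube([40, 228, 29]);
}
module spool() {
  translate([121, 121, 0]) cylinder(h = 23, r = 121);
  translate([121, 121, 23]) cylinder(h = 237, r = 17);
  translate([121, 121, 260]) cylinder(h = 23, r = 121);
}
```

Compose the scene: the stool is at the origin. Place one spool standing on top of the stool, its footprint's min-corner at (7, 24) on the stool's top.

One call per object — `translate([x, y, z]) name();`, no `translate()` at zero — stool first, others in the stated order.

stool();
translate([7, 24, 382]) spool();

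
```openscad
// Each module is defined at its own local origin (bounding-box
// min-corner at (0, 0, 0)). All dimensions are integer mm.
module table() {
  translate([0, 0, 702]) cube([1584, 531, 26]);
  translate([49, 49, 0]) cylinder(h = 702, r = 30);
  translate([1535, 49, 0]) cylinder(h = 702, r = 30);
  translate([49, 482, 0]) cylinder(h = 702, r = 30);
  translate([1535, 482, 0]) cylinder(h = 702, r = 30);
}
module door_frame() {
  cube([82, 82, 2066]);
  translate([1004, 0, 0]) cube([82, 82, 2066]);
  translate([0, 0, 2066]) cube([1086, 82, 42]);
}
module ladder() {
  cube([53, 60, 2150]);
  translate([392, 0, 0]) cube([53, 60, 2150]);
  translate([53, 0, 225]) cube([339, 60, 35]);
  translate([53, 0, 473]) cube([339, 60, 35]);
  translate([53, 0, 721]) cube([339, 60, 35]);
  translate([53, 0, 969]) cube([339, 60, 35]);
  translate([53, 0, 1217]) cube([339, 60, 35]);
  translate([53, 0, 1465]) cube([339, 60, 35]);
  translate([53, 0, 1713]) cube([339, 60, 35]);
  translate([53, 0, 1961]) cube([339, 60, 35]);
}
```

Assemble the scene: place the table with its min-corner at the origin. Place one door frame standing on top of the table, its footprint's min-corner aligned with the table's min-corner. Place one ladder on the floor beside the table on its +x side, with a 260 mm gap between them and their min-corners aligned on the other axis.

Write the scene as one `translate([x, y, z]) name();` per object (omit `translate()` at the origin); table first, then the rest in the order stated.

table();
translate([0, 0, 728]) door_frame();
translate([1844, 0, 0]) ladder();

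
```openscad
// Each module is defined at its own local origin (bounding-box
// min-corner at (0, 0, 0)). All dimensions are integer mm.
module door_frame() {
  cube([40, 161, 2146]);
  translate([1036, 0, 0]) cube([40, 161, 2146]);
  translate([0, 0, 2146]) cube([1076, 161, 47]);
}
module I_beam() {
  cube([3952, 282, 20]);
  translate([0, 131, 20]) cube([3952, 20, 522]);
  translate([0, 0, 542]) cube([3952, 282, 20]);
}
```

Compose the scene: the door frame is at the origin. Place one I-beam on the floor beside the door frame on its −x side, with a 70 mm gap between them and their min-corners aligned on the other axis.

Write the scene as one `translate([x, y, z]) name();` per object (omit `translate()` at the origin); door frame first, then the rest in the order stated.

door_frame();
translate([-4022, 0, 0]) I_beam();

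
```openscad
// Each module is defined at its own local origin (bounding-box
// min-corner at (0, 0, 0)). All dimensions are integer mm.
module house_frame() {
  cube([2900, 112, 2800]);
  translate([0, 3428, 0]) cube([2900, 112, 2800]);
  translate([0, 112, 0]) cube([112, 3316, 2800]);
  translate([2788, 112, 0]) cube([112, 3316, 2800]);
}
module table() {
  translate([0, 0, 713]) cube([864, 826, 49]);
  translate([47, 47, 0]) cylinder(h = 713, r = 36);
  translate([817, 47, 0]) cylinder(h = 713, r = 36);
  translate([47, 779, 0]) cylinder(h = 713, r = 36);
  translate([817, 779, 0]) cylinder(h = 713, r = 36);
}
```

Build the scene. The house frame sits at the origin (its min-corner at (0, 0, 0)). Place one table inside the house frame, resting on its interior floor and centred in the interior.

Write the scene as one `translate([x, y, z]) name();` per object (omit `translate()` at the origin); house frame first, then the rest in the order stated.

house_frame();
translate([1018, 1357, 0]) table();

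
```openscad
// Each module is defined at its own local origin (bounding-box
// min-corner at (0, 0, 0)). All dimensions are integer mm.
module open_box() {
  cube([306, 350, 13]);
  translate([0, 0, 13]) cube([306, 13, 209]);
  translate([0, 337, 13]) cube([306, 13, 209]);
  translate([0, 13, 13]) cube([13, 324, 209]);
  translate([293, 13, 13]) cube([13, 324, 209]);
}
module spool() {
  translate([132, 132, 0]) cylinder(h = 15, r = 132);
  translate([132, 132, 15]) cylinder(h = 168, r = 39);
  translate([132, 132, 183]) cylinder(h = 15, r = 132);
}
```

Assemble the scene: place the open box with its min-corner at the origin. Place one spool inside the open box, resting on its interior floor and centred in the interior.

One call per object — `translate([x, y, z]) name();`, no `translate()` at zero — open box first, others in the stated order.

open_box();
translate([21, 43, 13]) spool();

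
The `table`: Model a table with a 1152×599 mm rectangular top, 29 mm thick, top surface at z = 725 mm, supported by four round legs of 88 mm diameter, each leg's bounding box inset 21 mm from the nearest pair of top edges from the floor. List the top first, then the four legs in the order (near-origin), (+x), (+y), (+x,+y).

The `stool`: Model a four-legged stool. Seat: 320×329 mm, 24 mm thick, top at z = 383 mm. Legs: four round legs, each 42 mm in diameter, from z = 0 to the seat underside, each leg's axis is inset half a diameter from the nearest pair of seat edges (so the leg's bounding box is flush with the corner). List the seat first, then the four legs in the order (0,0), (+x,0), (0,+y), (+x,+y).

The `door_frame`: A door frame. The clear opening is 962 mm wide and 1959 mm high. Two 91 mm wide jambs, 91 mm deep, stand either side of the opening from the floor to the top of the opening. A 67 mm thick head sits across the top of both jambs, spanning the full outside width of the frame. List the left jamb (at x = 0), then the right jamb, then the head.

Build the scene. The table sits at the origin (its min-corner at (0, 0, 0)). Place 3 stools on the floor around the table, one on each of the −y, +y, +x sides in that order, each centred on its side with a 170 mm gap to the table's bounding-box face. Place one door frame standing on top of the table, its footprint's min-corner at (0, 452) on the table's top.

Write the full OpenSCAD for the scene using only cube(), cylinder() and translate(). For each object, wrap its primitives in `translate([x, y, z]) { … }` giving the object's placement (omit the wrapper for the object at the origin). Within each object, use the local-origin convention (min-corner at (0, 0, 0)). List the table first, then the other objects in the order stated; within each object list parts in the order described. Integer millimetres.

translate([0, 0, 696]) cube([1152, 599, 29]);
translate([65, 65, 0]) cylinder(h = 696, r = 44);
translate([1087, 65, 0]) cylinder(h = 696, r = 44);
translate([65, 534, 0]) cylinder(h = 696, r = 44);
translate([1087, 534, 0]) cylinder(h = 696, r = 44);
translate([416, -499, 0]) {
  translate([0, 0, 359]) cube([320, 329, 24]);
  translate([21, 21, 0]) cylinder(h = 359, r = 21);
  translate([299, 21, 0]) cylinder(h = 359, r = 21);
  translate([21, 308, 0]) cylinder(h = 359, r = 21);
  translate([299, 308, 0]) cylinder(h = 359, r = 21);
}
translate([416, 769, 0]) {
  translate([0, 0, 359]) cube([320, 329, 24]);
  translate([21, 21, 0]) cylinder(h = 359, r = 21);
  translate([299, 21, 0]) cylinder(h = 359, r = 21);
  translate([21, 308, 0]) cylinder(h = 359, r = 21);
  translate([299, 308, 0]) cylinder(h = 359, r = 21);
}
translate([1322, 135, 0]) {
  translate([0, 0, 359]) cube([320, 329, 24]);
  translate([21, 21, 0]) cylinder(h = 359, r = 21);
  translate([299, 21, 0]) cylinder(h = 359, r = 21);
  translate([21, 308, 0]) cylinder(h = 359, r = 21);
  translate([299, 308, 0]) cylinder(h = 359, r = 21);
}
translate([0, 452, 725]) {
  cube([91, 91, 1959]);
  translate([1053, 0, 0]) cube([91, 91, 1959]);
  translate([0, 0, 1959]) cube([1144, 91, 67]);
}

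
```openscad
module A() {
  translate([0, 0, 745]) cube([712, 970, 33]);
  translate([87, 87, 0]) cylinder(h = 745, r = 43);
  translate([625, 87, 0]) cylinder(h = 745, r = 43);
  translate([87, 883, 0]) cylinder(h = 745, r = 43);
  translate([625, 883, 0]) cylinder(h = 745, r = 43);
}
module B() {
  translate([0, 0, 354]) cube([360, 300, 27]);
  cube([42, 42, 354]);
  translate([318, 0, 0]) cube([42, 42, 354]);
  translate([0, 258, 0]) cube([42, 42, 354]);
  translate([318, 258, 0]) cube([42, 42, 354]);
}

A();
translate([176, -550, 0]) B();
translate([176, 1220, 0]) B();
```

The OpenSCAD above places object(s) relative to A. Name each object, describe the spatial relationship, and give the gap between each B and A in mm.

A is a table. B is a stool. Two stools sit around the table at the −y, +y sides. The gap between each stool and the table is 250 mm.

Each stool's nearest face is 250 mm from the table's bounding box.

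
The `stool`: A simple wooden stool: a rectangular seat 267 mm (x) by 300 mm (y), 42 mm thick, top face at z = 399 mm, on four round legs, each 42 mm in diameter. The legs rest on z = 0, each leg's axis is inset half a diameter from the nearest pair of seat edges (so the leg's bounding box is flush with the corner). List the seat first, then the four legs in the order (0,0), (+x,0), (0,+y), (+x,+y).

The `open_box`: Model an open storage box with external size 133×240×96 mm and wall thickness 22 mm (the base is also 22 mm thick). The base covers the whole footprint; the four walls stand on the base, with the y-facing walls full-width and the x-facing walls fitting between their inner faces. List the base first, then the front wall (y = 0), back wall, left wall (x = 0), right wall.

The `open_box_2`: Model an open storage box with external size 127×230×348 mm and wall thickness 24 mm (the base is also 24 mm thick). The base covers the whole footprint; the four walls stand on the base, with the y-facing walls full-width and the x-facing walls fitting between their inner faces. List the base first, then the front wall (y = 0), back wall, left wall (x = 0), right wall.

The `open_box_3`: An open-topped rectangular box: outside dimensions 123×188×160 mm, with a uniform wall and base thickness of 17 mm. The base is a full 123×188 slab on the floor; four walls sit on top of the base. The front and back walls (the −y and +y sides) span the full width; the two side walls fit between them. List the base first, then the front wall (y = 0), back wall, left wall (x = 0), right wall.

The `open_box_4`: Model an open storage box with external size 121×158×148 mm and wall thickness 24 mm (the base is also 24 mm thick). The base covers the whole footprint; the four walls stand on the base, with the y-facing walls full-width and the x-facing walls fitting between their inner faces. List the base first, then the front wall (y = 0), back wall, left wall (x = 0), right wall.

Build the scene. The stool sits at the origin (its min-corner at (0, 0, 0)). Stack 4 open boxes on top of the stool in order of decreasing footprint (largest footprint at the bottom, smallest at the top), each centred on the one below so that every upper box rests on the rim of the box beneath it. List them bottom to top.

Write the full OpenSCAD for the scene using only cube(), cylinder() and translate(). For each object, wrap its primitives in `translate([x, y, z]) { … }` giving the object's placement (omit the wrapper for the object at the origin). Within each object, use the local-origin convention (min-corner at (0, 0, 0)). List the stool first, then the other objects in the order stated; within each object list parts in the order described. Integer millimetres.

translate([0, 0, 357]) cube([267, 300, 42]);
translate([21, 21, 0]) cylinder(h = 357, r = 21);
translate([246, 21, 0]) cylinder(h = 357, r = 21);
translate([21, 279, 0]) cylinder(h = 357, r = 21);
translate([246, 279, 0]) cylinder(h = 357, r = 21);
translate([67, 30, 399]) {
  cube([133, 240, 22]);
  translate([0, 0, 22]) cube([133, 22, 74]);
  translate([0, 218, 22]) cube([133, 22, 74]);
  translate([0, 22, 22]) cube([22, 196, 74]);
  translate([111, 22, 22]) cube([22, 196, 74]);
}
translate([70, 35, 495]) {
  cube([127, 230, 24]);
  translate([0, 0, 24]) cube([127, 24, 324]);
  translate([0, 206, 24]) cube([127, 24, 324]);
  translate([0, 24, 24]) cube([24, 182, 324]);
  translate([103, 24, 24]) cube([24, 182, 324]);
}
translate([72, 56, 843]) {
  cube([123, 188, 17]);
  translate([0, 0, 17]) cube([123, 17, 143]);
  translate([0, 171, 17]) cube([123, 17, 143]);
  translate([0, 17, 17]) cube([17, 154, 143]);
  translate([106, 17, 17]) cube([17, 154, 143]);
}
translate([73, 71, 1003]) {
  cube([121, 158, 24]);
  translate([0, 0, 24]) cube([121, 24, 124]);
  translate([0, 134, 24]) cube([121, 24, 124]);
  translate([0, 24, 24]) cube([24, 110, 124]);
  translate([97, 24, 24]) cube([24, 110, 124]);
}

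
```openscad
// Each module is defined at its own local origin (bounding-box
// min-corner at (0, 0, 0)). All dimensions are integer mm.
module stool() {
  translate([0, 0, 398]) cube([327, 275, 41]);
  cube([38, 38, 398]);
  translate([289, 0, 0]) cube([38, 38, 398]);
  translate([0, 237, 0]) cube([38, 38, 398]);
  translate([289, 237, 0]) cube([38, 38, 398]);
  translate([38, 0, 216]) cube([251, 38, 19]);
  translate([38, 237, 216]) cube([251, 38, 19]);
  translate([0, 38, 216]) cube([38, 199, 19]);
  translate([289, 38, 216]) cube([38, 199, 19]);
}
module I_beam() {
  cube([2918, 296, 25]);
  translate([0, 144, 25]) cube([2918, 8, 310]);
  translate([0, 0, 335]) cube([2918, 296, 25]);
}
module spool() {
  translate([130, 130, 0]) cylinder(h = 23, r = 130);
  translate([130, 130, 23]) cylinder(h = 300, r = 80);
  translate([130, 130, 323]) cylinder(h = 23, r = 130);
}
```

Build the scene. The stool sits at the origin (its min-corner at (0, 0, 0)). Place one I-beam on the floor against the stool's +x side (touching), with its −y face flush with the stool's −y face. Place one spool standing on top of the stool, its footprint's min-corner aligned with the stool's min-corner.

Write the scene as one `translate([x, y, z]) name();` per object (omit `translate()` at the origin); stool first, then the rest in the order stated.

stool();
translate([327, 0, 0]) I_beam();
translate([0, 0, 439]) spool();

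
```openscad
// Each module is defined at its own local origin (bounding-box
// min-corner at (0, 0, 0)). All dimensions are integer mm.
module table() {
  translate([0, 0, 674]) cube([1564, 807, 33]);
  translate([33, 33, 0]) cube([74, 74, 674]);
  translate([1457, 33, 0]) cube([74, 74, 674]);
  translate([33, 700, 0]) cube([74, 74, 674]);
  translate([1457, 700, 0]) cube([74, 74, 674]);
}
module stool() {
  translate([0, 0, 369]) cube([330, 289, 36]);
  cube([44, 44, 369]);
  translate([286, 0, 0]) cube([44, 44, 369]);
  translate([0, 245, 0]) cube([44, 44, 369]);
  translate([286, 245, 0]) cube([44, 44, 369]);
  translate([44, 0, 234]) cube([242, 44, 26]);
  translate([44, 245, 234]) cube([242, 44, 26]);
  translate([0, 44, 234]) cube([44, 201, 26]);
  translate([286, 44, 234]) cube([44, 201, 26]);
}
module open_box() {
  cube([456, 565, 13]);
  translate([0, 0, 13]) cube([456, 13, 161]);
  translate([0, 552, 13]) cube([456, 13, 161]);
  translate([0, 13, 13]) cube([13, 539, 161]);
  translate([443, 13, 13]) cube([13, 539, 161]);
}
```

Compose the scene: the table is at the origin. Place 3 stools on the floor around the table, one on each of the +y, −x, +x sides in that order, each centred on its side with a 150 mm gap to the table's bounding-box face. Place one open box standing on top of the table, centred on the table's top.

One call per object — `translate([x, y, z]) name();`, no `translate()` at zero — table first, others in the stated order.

table();
translate([617, 957, 0]) stool();
translate([-480, 259, 0]) stool();
translate([1714, 259, 0]) stool();
translate([554, 121, 707]) open_box();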